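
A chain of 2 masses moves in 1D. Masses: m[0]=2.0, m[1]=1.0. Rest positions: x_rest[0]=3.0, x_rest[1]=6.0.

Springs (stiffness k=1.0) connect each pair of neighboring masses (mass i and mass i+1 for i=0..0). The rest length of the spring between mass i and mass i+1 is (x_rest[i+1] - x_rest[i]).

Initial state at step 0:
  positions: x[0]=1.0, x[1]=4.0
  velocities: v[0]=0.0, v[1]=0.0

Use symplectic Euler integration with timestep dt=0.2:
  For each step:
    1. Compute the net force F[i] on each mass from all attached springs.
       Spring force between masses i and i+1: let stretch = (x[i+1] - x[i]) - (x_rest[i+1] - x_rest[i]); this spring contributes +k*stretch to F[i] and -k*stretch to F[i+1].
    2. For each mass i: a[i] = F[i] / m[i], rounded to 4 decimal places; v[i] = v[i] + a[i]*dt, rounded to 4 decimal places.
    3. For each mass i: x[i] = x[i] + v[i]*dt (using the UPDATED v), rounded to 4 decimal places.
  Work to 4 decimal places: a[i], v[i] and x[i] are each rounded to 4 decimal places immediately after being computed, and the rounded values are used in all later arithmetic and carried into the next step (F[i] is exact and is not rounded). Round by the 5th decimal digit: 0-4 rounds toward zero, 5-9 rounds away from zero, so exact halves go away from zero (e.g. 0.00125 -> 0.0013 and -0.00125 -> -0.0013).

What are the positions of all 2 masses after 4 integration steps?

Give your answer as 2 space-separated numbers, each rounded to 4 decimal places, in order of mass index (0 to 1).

Answer: 1.0000 4.0000

Derivation:
Step 0: x=[1.0000 4.0000] v=[0.0000 0.0000]
Step 1: x=[1.0000 4.0000] v=[0.0000 0.0000]
Step 2: x=[1.0000 4.0000] v=[0.0000 0.0000]
Step 3: x=[1.0000 4.0000] v=[0.0000 0.0000]
Step 4: x=[1.0000 4.0000] v=[0.0000 0.0000]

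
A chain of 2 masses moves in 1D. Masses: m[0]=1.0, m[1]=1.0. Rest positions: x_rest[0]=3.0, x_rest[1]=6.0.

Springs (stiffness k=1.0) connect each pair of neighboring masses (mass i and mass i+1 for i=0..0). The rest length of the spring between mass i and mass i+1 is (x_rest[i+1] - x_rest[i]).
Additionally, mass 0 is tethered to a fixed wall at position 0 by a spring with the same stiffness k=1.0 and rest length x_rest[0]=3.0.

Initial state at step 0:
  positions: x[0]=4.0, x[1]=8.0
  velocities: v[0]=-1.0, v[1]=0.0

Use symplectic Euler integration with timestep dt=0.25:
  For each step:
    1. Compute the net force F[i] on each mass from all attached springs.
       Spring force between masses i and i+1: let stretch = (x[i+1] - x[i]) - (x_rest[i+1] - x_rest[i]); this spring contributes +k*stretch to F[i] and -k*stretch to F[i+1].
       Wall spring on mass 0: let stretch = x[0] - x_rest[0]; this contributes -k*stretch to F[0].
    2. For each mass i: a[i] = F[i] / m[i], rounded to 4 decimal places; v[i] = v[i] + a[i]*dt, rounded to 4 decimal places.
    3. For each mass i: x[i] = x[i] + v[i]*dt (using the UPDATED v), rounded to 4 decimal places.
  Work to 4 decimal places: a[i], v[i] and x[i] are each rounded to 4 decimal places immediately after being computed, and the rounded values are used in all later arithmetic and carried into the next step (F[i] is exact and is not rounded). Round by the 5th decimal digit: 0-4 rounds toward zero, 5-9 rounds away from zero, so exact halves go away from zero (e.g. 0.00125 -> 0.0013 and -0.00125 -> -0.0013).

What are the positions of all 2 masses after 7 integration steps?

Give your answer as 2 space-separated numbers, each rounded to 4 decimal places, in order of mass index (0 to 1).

Step 0: x=[4.0000 8.0000] v=[-1.0000 0.0000]
Step 1: x=[3.7500 7.9375] v=[-1.0000 -0.2500]
Step 2: x=[3.5274 7.8008] v=[-0.8906 -0.5469]
Step 3: x=[3.3514 7.5845] v=[-0.7041 -0.8653]
Step 4: x=[3.2305 7.2911] v=[-0.4837 -1.1736]
Step 5: x=[3.1615 6.9314] v=[-0.2762 -1.4388]
Step 6: x=[3.1305 6.5236] v=[-0.1241 -1.6313]
Step 7: x=[3.1159 6.0912] v=[-0.0585 -1.7296]

Answer: 3.1159 6.0912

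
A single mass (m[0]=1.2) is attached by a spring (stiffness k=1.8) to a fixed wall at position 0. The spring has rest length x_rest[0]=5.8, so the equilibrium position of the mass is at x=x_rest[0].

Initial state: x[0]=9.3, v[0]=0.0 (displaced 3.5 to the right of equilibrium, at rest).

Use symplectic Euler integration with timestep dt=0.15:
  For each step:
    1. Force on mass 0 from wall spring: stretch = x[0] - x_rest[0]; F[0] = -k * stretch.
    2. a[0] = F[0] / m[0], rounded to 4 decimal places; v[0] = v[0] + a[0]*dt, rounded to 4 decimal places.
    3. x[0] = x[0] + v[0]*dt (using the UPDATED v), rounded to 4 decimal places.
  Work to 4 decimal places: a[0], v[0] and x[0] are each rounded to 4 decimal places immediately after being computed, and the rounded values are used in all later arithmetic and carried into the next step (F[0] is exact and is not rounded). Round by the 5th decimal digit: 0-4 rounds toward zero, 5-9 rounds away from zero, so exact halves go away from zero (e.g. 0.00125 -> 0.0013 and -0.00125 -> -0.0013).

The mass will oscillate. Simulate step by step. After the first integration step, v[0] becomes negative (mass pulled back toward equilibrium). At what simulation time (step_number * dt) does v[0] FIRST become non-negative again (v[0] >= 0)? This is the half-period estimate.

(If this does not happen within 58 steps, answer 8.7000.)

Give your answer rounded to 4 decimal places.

Step 0: x=[9.3000] v=[0.0000]
Step 1: x=[9.1819] v=[-0.7875]
Step 2: x=[8.9496] v=[-1.5484]
Step 3: x=[8.6110] v=[-2.2571]
Step 4: x=[8.1776] v=[-2.8896]
Step 5: x=[7.6639] v=[-3.4246]
Step 6: x=[7.0873] v=[-3.8440]
Step 7: x=[6.4672] v=[-4.1337]
Step 8: x=[5.8246] v=[-4.2838]
Step 9: x=[5.1812] v=[-4.2893]
Step 10: x=[4.5587] v=[-4.1501]
Step 11: x=[3.9781] v=[-3.8708]
Step 12: x=[3.4590] v=[-3.4609]
Step 13: x=[3.0189] v=[-2.9342]
Step 14: x=[2.6726] v=[-2.3084]
Step 15: x=[2.4319] v=[-1.6047]
Step 16: x=[2.3049] v=[-0.8469]
Step 17: x=[2.2958] v=[-0.0605]
Step 18: x=[2.4050] v=[0.7279]
First v>=0 after going negative at step 18, time=2.7000

Answer: 2.7000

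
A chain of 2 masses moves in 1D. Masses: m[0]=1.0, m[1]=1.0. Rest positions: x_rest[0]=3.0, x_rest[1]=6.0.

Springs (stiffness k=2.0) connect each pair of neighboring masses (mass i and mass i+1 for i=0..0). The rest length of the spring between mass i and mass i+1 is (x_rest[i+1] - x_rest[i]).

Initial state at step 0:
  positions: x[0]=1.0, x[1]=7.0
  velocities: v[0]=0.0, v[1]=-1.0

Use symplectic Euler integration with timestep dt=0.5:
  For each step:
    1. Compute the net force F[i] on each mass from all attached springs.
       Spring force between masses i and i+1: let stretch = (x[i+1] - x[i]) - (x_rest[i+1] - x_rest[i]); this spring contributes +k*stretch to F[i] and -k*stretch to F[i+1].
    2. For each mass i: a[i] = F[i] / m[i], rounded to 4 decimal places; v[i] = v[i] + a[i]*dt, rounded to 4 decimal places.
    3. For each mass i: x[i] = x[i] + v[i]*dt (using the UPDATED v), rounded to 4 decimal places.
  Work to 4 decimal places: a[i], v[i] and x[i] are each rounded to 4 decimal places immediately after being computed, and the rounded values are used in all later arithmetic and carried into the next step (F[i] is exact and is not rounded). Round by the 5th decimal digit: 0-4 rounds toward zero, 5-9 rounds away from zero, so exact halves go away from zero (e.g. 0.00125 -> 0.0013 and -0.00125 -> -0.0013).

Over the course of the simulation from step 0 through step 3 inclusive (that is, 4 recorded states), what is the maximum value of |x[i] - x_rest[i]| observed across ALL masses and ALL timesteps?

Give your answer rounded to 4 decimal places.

Step 0: x=[1.0000 7.0000] v=[0.0000 -1.0000]
Step 1: x=[2.5000 5.0000] v=[3.0000 -4.0000]
Step 2: x=[3.7500 3.2500] v=[2.5000 -3.5000]
Step 3: x=[3.2500 3.2500] v=[-1.0000 0.0000]
Max displacement = 2.7500

Answer: 2.7500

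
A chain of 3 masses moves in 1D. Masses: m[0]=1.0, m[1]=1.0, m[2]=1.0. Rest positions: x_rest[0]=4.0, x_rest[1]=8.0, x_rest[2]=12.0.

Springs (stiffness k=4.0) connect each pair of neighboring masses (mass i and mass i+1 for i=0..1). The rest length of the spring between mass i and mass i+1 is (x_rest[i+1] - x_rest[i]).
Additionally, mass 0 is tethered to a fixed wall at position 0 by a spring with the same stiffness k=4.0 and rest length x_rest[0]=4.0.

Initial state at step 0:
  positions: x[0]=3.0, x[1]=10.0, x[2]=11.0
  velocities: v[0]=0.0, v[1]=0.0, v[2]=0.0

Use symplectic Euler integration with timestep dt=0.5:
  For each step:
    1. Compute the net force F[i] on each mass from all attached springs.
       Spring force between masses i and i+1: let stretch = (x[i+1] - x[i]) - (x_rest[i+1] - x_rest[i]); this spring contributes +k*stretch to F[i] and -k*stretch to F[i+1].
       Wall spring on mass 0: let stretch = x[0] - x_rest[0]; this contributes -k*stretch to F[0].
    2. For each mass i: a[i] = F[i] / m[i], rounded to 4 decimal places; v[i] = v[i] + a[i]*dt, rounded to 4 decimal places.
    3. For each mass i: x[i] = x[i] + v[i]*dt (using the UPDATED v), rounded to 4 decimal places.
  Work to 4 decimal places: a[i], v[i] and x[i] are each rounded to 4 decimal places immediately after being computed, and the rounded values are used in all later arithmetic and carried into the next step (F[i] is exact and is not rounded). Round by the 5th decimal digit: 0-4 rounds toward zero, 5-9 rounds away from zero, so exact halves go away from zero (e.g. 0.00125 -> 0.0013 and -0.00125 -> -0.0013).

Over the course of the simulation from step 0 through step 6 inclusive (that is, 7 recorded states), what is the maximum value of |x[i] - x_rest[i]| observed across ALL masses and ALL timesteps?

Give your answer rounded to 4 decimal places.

Answer: 4.0000

Derivation:
Step 0: x=[3.0000 10.0000 11.0000] v=[0.0000 0.0000 0.0000]
Step 1: x=[7.0000 4.0000 14.0000] v=[8.0000 -12.0000 6.0000]
Step 2: x=[1.0000 11.0000 11.0000] v=[-12.0000 14.0000 -6.0000]
Step 3: x=[4.0000 8.0000 12.0000] v=[6.0000 -6.0000 2.0000]
Step 4: x=[7.0000 5.0000 13.0000] v=[6.0000 -6.0000 2.0000]
Step 5: x=[1.0000 12.0000 10.0000] v=[-12.0000 14.0000 -6.0000]
Step 6: x=[5.0000 6.0000 13.0000] v=[8.0000 -12.0000 6.0000]
Max displacement = 4.0000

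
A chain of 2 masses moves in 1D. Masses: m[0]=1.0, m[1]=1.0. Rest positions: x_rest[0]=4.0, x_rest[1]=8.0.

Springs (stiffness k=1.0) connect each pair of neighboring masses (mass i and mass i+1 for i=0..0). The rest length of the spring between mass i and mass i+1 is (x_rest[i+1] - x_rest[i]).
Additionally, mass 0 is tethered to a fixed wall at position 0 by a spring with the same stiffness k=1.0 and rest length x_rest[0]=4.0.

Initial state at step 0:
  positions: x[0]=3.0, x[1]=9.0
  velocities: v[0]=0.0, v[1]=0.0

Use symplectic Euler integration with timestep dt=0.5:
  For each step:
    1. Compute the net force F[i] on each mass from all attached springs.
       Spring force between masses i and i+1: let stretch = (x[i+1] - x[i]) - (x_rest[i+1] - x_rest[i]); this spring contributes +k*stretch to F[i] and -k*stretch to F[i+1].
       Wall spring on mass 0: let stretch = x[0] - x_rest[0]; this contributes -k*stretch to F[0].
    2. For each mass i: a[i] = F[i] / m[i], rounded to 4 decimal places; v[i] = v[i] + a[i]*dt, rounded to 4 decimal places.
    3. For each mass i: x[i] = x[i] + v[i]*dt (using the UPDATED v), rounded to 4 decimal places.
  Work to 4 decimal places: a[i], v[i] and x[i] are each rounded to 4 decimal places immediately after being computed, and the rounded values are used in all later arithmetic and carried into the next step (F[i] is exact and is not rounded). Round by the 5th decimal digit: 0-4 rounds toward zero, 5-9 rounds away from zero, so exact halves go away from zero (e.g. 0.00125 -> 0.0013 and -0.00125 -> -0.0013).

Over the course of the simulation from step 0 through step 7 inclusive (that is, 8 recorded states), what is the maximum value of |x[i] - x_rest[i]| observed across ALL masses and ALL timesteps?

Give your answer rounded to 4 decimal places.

Step 0: x=[3.0000 9.0000] v=[0.0000 0.0000]
Step 1: x=[3.7500 8.5000] v=[1.5000 -1.0000]
Step 2: x=[4.7500 7.8125] v=[2.0000 -1.3750]
Step 3: x=[5.3282 7.3594] v=[1.1563 -0.9063]
Step 4: x=[5.0821 7.3985] v=[-0.4922 0.0781]
Step 5: x=[4.1446 7.8585] v=[-1.8751 0.9199]
Step 6: x=[3.0994 8.3900] v=[-2.0905 1.0630]
Step 7: x=[2.6020 8.5989] v=[-0.9949 0.4177]
Max displacement = 1.3980

Answer: 1.3980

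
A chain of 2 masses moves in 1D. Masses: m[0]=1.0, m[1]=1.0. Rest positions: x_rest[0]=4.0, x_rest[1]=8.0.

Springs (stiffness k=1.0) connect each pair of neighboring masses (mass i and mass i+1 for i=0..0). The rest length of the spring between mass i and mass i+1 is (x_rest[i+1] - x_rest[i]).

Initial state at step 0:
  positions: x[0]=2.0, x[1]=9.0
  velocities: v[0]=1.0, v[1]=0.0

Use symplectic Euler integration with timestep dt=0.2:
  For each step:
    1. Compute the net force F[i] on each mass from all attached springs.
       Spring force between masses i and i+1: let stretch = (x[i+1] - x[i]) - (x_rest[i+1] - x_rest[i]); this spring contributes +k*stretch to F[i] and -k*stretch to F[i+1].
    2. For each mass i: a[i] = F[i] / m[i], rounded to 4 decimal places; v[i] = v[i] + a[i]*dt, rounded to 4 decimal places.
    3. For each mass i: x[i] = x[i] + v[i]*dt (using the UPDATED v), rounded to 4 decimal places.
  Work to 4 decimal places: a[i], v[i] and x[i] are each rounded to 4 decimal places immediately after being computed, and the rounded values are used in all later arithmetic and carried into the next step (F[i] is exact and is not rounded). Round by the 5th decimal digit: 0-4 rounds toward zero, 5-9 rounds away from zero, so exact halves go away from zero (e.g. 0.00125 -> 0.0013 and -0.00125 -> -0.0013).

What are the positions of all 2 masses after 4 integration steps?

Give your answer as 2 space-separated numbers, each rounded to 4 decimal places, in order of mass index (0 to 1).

Answer: 3.7851 8.0149

Derivation:
Step 0: x=[2.0000 9.0000] v=[1.0000 0.0000]
Step 1: x=[2.3200 8.8800] v=[1.6000 -0.6000]
Step 2: x=[2.7424 8.6576] v=[2.1120 -1.1120]
Step 3: x=[3.2414 8.3586] v=[2.4950 -1.4950]
Step 4: x=[3.7851 8.0149] v=[2.7184 -1.7184]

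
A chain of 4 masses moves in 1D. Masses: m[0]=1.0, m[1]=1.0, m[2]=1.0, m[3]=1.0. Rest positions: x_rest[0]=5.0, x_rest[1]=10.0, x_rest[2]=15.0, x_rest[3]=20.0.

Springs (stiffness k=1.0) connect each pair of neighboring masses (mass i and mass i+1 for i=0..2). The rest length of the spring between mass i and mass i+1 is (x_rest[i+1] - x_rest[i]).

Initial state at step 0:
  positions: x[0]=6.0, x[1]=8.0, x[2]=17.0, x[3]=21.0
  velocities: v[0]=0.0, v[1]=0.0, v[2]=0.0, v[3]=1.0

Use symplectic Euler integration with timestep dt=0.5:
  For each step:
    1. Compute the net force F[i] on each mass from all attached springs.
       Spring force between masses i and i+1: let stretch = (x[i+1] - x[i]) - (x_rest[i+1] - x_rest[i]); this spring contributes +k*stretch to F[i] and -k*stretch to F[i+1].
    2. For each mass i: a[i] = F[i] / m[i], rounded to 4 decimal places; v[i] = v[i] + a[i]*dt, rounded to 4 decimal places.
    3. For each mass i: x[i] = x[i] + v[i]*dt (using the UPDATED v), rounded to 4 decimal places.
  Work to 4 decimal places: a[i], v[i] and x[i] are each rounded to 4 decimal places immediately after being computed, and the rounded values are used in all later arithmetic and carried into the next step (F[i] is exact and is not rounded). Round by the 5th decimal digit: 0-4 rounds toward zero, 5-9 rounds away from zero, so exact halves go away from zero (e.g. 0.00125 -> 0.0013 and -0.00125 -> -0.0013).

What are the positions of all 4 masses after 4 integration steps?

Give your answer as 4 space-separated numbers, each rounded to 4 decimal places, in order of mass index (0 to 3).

Step 0: x=[6.0000 8.0000 17.0000 21.0000] v=[0.0000 0.0000 0.0000 1.0000]
Step 1: x=[5.2500 9.7500 15.7500 21.7500] v=[-1.5000 3.5000 -2.5000 1.5000]
Step 2: x=[4.3750 11.8750 14.5000 22.2500] v=[-1.7500 4.2500 -2.5000 1.0000]
Step 3: x=[4.1250 12.7813 14.5313 22.0625] v=[-0.5000 1.8125 0.0625 -0.3750]
Step 4: x=[4.7891 11.9610 16.0079 21.2422] v=[1.3282 -1.6407 2.9531 -1.6406]

Answer: 4.7891 11.9610 16.0079 21.2422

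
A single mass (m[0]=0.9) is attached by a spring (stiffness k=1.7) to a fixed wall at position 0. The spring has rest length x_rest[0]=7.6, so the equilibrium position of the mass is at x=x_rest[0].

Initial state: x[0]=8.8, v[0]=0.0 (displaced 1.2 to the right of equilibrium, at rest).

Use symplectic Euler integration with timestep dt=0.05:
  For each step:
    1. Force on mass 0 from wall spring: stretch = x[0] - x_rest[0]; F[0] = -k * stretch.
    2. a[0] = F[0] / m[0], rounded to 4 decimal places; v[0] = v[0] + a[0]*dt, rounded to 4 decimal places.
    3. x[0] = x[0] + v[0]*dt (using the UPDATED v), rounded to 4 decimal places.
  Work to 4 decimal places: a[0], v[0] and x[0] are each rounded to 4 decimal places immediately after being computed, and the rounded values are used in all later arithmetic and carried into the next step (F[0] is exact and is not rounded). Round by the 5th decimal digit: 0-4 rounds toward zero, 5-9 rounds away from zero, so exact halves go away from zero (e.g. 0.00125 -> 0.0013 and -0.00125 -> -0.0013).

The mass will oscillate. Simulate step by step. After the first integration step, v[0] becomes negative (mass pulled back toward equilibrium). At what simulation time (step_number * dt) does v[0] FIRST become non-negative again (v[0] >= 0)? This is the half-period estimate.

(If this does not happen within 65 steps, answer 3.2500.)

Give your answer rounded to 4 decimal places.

Step 0: x=[8.8000] v=[0.0000]
Step 1: x=[8.7943] v=[-0.1133]
Step 2: x=[8.7830] v=[-0.2261]
Step 3: x=[8.7661] v=[-0.3378]
Step 4: x=[8.7437] v=[-0.4479]
Step 5: x=[8.7159] v=[-0.5559]
Step 6: x=[8.6828] v=[-0.6613]
Step 7: x=[8.6446] v=[-0.7636]
Step 8: x=[8.6015] v=[-0.8623]
Step 9: x=[8.5537] v=[-0.9569]
Step 10: x=[8.5014] v=[-1.0470]
Step 11: x=[8.4448] v=[-1.1321]
Step 12: x=[8.3842] v=[-1.2119]
Step 13: x=[8.3199] v=[-1.2860]
Step 14: x=[8.2522] v=[-1.3540]
Step 15: x=[8.1814] v=[-1.4156]
Step 16: x=[8.1079] v=[-1.4705]
Step 17: x=[8.0320] v=[-1.5185]
Step 18: x=[7.9540] v=[-1.5593]
Step 19: x=[7.8744] v=[-1.5927]
Step 20: x=[7.7935] v=[-1.6186]
Step 21: x=[7.7117] v=[-1.6369]
Step 22: x=[7.6293] v=[-1.6475]
Step 23: x=[7.5468] v=[-1.6503]
Step 24: x=[7.4645] v=[-1.6453]
Step 25: x=[7.3829] v=[-1.6325]
Step 26: x=[7.3023] v=[-1.6120]
Step 27: x=[7.2231] v=[-1.5839]
Step 28: x=[7.1457] v=[-1.5483]
Step 29: x=[7.0704] v=[-1.5054]
Step 30: x=[6.9976] v=[-1.4554]
Step 31: x=[6.9277] v=[-1.3985]
Step 32: x=[6.8610] v=[-1.3350]
Step 33: x=[6.7977] v=[-1.2652]
Step 34: x=[6.7382] v=[-1.1894]
Step 35: x=[6.6828] v=[-1.1080]
Step 36: x=[6.6317] v=[-1.0214]
Step 37: x=[6.5852] v=[-0.9300]
Step 38: x=[6.5435] v=[-0.8342]
Step 39: x=[6.5068] v=[-0.7344]
Step 40: x=[6.4752] v=[-0.6312]
Step 41: x=[6.4490] v=[-0.5250]
Step 42: x=[6.4282] v=[-0.4163]
Step 43: x=[6.4129] v=[-0.3056]
Step 44: x=[6.4032] v=[-0.1935]
Step 45: x=[6.3992] v=[-0.0805]
Step 46: x=[6.4008] v=[0.0329]
First v>=0 after going negative at step 46, time=2.3000

Answer: 2.3000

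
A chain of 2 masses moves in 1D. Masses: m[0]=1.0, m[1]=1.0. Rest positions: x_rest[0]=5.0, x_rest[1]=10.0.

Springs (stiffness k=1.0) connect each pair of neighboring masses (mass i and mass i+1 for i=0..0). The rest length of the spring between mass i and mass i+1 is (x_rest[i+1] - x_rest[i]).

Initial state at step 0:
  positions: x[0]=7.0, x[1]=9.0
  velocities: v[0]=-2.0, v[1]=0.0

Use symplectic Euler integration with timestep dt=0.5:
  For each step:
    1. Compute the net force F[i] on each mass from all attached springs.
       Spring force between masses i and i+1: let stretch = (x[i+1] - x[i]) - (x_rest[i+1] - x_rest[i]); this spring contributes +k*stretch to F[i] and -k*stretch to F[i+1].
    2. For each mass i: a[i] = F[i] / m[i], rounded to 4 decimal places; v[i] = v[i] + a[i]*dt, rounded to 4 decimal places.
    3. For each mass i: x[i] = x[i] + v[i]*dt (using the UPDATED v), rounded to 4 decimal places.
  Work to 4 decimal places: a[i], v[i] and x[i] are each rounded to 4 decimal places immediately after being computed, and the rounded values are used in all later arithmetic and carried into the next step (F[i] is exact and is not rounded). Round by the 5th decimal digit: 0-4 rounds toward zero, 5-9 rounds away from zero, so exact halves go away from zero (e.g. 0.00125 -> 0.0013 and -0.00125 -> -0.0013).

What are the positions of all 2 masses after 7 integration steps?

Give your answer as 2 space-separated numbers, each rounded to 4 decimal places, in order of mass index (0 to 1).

Step 0: x=[7.0000 9.0000] v=[-2.0000 0.0000]
Step 1: x=[5.2500 9.7500] v=[-3.5000 1.5000]
Step 2: x=[3.3750 10.6250] v=[-3.7500 1.7500]
Step 3: x=[2.0625 10.9375] v=[-2.6250 0.6250]
Step 4: x=[1.7188 10.2813] v=[-0.6875 -1.3125]
Step 5: x=[2.2657 8.7344] v=[1.0938 -3.0938]
Step 6: x=[3.1798 6.8203] v=[1.8282 -3.8282]
Step 7: x=[3.7541 5.2461] v=[1.1485 -3.1485]

Answer: 3.7541 5.2461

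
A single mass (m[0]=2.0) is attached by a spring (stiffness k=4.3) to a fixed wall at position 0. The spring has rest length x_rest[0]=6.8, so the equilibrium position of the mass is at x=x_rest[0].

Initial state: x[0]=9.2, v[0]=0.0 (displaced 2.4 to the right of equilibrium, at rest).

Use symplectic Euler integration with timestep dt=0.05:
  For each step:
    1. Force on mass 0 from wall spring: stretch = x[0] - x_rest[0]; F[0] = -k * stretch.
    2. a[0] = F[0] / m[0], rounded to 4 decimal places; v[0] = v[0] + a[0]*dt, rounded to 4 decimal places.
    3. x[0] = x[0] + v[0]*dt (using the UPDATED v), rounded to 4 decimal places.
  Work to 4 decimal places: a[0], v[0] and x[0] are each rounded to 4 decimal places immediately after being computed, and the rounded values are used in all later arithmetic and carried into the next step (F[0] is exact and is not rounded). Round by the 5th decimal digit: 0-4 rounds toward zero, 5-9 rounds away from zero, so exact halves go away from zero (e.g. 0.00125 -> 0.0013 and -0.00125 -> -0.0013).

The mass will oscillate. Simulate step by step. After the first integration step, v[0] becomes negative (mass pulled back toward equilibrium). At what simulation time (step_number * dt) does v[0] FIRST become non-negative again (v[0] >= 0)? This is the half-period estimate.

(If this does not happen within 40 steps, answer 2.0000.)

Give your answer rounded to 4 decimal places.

Step 0: x=[9.2000] v=[0.0000]
Step 1: x=[9.1871] v=[-0.2580]
Step 2: x=[9.1614] v=[-0.5146]
Step 3: x=[9.1230] v=[-0.7685]
Step 4: x=[9.0721] v=[-1.0182]
Step 5: x=[9.0090] v=[-1.2625]
Step 6: x=[8.9340] v=[-1.5000]
Step 7: x=[8.8475] v=[-1.7294]
Step 8: x=[8.7500] v=[-1.9495]
Step 9: x=[8.6420] v=[-2.1591]
Step 10: x=[8.5241] v=[-2.3571]
Step 11: x=[8.3970] v=[-2.5424]
Step 12: x=[8.2613] v=[-2.7141]
Step 13: x=[8.1177] v=[-2.8712]
Step 14: x=[7.9671] v=[-3.0129]
Step 15: x=[7.8102] v=[-3.1384]
Step 16: x=[7.6479] v=[-3.2470]
Step 17: x=[7.4810] v=[-3.3382]
Step 18: x=[7.3104] v=[-3.4114]
Step 19: x=[7.1371] v=[-3.4663]
Step 20: x=[6.9620] v=[-3.5025]
Step 21: x=[6.7860] v=[-3.5199]
Step 22: x=[6.6101] v=[-3.5184]
Step 23: x=[6.4352] v=[-3.4980]
Step 24: x=[6.2623] v=[-3.4588]
Step 25: x=[6.0923] v=[-3.4010]
Step 26: x=[5.9261] v=[-3.3249]
Step 27: x=[5.7646] v=[-3.2310]
Step 28: x=[5.6086] v=[-3.1197]
Step 29: x=[5.4590] v=[-2.9916]
Step 30: x=[5.3166] v=[-2.8474]
Step 31: x=[5.1822] v=[-2.6879]
Step 32: x=[5.0565] v=[-2.5140]
Step 33: x=[4.9402] v=[-2.3266]
Step 34: x=[4.8339] v=[-2.1267]
Step 35: x=[4.7381] v=[-1.9153]
Step 36: x=[4.6534] v=[-1.6936]
Step 37: x=[4.5803] v=[-1.4628]
Step 38: x=[4.5191] v=[-1.2242]
Step 39: x=[4.4702] v=[-0.9790]
Step 40: x=[4.4338] v=[-0.7285]
v[0] did not become non-negative within 40 steps; using fallback time=2.0000

Answer: 2.0000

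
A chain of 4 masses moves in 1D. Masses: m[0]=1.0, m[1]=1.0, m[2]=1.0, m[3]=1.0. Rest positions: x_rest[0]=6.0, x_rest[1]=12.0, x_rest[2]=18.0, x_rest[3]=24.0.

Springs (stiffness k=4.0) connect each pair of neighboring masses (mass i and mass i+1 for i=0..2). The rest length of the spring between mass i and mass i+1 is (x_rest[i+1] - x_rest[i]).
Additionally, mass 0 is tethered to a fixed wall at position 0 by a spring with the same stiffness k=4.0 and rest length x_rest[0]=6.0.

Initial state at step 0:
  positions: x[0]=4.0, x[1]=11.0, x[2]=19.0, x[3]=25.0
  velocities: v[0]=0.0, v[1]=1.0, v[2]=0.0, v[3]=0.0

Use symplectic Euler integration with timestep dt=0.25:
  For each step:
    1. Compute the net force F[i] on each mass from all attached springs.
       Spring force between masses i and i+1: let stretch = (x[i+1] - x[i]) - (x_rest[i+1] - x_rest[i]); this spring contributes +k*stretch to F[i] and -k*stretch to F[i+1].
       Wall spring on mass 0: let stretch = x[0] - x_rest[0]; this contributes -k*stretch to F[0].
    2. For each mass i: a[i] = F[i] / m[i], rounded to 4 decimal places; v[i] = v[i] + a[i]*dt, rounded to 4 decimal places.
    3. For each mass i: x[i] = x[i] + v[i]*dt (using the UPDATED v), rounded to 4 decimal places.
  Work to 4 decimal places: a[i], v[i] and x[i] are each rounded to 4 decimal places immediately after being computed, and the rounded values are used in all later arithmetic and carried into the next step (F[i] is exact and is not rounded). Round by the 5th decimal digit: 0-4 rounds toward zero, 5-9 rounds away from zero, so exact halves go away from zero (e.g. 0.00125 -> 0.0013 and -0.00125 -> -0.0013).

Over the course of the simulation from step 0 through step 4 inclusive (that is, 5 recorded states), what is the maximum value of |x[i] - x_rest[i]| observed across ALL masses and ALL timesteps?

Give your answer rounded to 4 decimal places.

Step 0: x=[4.0000 11.0000 19.0000 25.0000] v=[0.0000 1.0000 0.0000 0.0000]
Step 1: x=[4.7500 11.5000 18.5000 25.0000] v=[3.0000 2.0000 -2.0000 0.0000]
Step 2: x=[6.0000 12.0625 17.8750 24.8750] v=[5.0000 2.2500 -2.5000 -0.5000]
Step 3: x=[7.2656 12.5625 17.5469 24.5000] v=[5.0625 2.0000 -1.3125 -1.5000]
Step 4: x=[8.0391 12.9844 17.7110 23.8867] v=[3.0938 1.6875 0.6562 -2.4531]
Max displacement = 2.0391

Answer: 2.0391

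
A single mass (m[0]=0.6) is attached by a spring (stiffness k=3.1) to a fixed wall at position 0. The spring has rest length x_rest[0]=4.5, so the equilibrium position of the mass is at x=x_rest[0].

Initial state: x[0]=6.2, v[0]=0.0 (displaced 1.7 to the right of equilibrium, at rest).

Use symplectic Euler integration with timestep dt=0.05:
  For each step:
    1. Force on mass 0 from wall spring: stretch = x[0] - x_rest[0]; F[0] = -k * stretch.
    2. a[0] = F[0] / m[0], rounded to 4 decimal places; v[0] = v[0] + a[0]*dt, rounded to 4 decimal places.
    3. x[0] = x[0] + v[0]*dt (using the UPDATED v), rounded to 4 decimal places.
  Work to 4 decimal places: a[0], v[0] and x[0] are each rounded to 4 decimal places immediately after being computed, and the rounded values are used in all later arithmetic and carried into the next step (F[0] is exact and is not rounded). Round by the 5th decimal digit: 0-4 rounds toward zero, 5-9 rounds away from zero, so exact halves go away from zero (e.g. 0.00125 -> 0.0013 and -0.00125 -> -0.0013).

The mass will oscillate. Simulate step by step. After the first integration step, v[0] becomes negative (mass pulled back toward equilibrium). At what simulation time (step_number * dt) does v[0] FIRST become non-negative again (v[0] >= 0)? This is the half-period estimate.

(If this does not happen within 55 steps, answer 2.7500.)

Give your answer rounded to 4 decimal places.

Answer: 1.4000

Derivation:
Step 0: x=[6.2000] v=[0.0000]
Step 1: x=[6.1780] v=[-0.4392]
Step 2: x=[6.1344] v=[-0.8727]
Step 3: x=[6.0697] v=[-1.2949]
Step 4: x=[5.9847] v=[-1.7004]
Step 5: x=[5.8805] v=[-2.0840]
Step 6: x=[5.7585] v=[-2.4406]
Step 7: x=[5.6202] v=[-2.7657]
Step 8: x=[5.4674] v=[-3.0551]
Step 9: x=[5.3022] v=[-3.3050]
Step 10: x=[5.1266] v=[-3.5122]
Step 11: x=[4.9429] v=[-3.6741]
Step 12: x=[4.7535] v=[-3.7885]
Step 13: x=[4.5608] v=[-3.8540]
Step 14: x=[4.3673] v=[-3.8697]
Step 15: x=[4.1755] v=[-3.8354]
Step 16: x=[3.9879] v=[-3.7516]
Step 17: x=[3.8069] v=[-3.6193]
Step 18: x=[3.6349] v=[-3.4403]
Step 19: x=[3.4741] v=[-3.2168]
Step 20: x=[3.3265] v=[-2.9518]
Step 21: x=[3.1941] v=[-2.6486]
Step 22: x=[3.0785] v=[-2.3112]
Step 23: x=[2.9813] v=[-1.9440]
Step 24: x=[2.9037] v=[-1.5517]
Step 25: x=[2.8467] v=[-1.1393]
Step 26: x=[2.8111] v=[-0.7122]
Step 27: x=[2.7973] v=[-0.2759]
Step 28: x=[2.8055] v=[0.1640]
First v>=0 after going negative at step 28, time=1.4000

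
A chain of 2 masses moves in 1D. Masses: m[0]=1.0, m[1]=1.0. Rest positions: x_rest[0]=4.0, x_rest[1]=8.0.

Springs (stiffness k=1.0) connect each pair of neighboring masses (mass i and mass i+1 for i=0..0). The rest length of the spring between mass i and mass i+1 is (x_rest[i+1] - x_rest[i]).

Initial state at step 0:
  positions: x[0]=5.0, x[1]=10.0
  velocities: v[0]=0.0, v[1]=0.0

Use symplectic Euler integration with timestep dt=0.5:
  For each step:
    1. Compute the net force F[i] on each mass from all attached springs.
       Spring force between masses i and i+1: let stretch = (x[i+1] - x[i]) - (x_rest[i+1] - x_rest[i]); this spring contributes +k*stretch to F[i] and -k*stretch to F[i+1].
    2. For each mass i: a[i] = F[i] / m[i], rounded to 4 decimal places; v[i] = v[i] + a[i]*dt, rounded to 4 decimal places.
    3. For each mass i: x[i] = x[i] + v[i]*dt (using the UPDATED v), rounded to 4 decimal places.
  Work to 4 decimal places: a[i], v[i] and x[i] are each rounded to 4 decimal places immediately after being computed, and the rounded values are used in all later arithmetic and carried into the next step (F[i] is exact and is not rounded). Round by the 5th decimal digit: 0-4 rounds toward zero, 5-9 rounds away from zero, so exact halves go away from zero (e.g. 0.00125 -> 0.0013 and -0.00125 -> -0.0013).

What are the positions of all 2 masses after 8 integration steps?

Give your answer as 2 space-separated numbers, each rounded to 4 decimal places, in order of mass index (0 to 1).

Answer: 4.9707 10.0295

Derivation:
Step 0: x=[5.0000 10.0000] v=[0.0000 0.0000]
Step 1: x=[5.2500 9.7500] v=[0.5000 -0.5000]
Step 2: x=[5.6250 9.3750] v=[0.7500 -0.7500]
Step 3: x=[5.9375 9.0625] v=[0.6250 -0.6250]
Step 4: x=[6.0313 8.9688] v=[0.1875 -0.1875]
Step 5: x=[5.8594 9.1407] v=[-0.3438 0.3438]
Step 6: x=[5.5078 9.4923] v=[-0.7032 0.7032]
Step 7: x=[5.1523 9.8478] v=[-0.7110 0.7110]
Step 8: x=[4.9707 10.0295] v=[-0.3633 0.3633]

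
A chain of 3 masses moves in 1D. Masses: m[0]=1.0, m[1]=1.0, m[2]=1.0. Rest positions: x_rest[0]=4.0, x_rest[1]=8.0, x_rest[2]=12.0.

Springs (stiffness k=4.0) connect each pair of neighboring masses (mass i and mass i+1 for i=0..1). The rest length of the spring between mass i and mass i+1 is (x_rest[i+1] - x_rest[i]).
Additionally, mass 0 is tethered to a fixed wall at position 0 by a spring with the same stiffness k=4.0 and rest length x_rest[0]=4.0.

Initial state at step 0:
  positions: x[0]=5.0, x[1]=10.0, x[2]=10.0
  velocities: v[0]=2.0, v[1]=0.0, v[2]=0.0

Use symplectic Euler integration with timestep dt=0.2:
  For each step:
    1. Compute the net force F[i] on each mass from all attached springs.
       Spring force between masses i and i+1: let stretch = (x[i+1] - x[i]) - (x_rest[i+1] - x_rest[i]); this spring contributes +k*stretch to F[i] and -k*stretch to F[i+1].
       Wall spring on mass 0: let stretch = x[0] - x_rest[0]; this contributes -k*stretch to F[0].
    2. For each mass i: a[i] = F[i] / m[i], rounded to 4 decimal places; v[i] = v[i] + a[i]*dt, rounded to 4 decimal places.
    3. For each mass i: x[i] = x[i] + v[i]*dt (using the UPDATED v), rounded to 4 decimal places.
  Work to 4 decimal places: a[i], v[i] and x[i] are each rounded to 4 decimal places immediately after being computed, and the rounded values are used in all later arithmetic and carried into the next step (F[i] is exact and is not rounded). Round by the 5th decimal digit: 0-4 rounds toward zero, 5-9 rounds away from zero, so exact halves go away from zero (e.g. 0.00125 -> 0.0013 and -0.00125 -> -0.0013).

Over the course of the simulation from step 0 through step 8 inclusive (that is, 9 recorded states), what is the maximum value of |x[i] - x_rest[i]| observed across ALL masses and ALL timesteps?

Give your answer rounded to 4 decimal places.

Answer: 2.4083

Derivation:
Step 0: x=[5.0000 10.0000 10.0000] v=[2.0000 0.0000 0.0000]
Step 1: x=[5.4000 9.2000 10.6400] v=[2.0000 -4.0000 3.2000]
Step 2: x=[5.5440 8.0224 11.6896] v=[0.7200 -5.8880 5.2480]
Step 3: x=[5.1975 7.0350 12.7924] v=[-1.7325 -4.9370 5.5142]
Step 4: x=[4.3134 6.6748 13.6141] v=[-4.4205 -1.8011 4.1083]
Step 5: x=[3.1170 7.0470 13.9655] v=[-5.9821 1.8612 1.7569]
Step 6: x=[2.0507 7.8974 13.8499] v=[-5.3317 4.2520 -0.5779]
Step 7: x=[1.5917 8.7647 13.4219] v=[-2.2949 4.3366 -2.1399]
Step 8: x=[2.0257 9.2295 12.8888] v=[2.1701 2.3240 -2.6657]
Max displacement = 2.4083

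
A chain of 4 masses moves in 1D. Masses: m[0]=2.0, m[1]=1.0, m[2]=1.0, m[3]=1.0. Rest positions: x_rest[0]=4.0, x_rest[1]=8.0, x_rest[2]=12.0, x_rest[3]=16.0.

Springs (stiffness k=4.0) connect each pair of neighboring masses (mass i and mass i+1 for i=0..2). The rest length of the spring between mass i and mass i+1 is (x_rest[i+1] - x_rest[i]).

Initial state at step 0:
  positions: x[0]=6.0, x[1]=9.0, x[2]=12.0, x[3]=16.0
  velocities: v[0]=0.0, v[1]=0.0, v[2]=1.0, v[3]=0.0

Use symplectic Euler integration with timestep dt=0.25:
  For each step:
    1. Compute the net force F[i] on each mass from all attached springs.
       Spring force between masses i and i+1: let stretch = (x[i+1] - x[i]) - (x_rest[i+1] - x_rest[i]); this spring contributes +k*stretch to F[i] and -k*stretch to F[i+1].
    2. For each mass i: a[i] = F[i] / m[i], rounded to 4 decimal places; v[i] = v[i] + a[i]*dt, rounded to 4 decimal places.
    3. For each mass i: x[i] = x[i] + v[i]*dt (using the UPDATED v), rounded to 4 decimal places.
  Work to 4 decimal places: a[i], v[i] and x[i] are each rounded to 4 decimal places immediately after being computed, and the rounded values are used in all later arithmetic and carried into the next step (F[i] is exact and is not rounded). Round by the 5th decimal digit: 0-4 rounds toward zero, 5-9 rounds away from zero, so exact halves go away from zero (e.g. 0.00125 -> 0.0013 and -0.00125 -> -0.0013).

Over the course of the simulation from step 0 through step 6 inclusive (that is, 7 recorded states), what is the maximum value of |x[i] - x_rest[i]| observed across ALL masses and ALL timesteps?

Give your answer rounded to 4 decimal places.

Step 0: x=[6.0000 9.0000 12.0000 16.0000] v=[0.0000 0.0000 1.0000 0.0000]
Step 1: x=[5.8750 9.0000 12.5000 16.0000] v=[-0.5000 0.0000 2.0000 0.0000]
Step 2: x=[5.6406 9.0938 13.0000 16.1250] v=[-0.9375 0.3750 2.0000 0.5000]
Step 3: x=[5.3379 9.3008 13.3047 16.4688] v=[-1.2109 0.8280 1.2188 1.3750]
Step 4: x=[5.0305 9.5181 13.3995 17.0215] v=[-1.2295 0.8690 0.3790 2.2109]
Step 5: x=[4.7841 9.5838 13.4294 17.6687] v=[-0.9857 0.2628 0.1196 2.5889]
Step 6: x=[4.6376 9.4110 13.5577 18.2561] v=[-0.5859 -0.6913 0.5133 2.3496]
Max displacement = 2.2561

Answer: 2.2561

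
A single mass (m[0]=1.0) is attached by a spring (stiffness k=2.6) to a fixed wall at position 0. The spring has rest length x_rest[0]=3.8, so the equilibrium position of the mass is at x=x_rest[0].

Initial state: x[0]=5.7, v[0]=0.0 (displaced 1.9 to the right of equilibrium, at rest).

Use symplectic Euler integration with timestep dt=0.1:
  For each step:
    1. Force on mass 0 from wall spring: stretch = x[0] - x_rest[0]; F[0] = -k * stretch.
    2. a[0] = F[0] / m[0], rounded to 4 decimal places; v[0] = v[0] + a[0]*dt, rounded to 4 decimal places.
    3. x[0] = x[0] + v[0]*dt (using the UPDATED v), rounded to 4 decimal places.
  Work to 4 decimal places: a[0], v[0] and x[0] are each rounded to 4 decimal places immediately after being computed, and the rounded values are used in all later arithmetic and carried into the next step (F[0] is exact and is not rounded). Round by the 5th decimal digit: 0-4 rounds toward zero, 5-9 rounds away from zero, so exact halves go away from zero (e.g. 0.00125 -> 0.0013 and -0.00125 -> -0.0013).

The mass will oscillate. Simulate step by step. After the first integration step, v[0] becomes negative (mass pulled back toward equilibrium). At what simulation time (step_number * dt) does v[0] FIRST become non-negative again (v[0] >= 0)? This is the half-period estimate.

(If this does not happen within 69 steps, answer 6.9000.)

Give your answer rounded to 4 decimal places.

Answer: 2.0000

Derivation:
Step 0: x=[5.7000] v=[0.0000]
Step 1: x=[5.6506] v=[-0.4940]
Step 2: x=[5.5531] v=[-0.9752]
Step 3: x=[5.4100] v=[-1.4310]
Step 4: x=[5.2250] v=[-1.8496]
Step 5: x=[5.0030] v=[-2.2201]
Step 6: x=[4.7497] v=[-2.5329]
Step 7: x=[4.4717] v=[-2.7798]
Step 8: x=[4.1763] v=[-2.9544]
Step 9: x=[3.8711] v=[-3.0522]
Step 10: x=[3.5640] v=[-3.0707]
Step 11: x=[3.2631] v=[-3.0093]
Step 12: x=[2.9761] v=[-2.8697]
Step 13: x=[2.7106] v=[-2.6555]
Step 14: x=[2.4734] v=[-2.3723]
Step 15: x=[2.2707] v=[-2.0274]
Step 16: x=[2.1077] v=[-1.6298]
Step 17: x=[1.9887] v=[-1.1898]
Step 18: x=[1.9168] v=[-0.7189]
Step 19: x=[1.8939] v=[-0.2293]
Step 20: x=[1.9205] v=[0.2663]
First v>=0 after going negative at step 20, time=2.0000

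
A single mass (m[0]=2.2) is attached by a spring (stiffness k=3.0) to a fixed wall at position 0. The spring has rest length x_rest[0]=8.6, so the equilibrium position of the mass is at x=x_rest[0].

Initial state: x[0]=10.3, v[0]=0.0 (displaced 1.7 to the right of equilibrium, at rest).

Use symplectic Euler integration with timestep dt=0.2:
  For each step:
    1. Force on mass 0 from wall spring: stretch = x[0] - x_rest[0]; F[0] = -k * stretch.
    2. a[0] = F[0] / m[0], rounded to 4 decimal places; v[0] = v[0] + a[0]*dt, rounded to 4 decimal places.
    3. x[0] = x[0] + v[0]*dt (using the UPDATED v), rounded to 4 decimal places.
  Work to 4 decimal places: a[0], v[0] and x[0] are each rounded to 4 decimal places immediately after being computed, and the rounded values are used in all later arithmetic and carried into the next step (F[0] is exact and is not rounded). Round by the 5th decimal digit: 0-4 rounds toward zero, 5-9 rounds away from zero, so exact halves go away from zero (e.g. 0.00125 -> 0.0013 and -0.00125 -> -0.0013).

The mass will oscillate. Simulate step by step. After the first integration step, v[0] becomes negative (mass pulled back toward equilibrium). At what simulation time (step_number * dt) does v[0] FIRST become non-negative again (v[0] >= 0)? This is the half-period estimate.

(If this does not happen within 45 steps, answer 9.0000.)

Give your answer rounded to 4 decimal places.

Answer: 2.8000

Derivation:
Step 0: x=[10.3000] v=[0.0000]
Step 1: x=[10.2073] v=[-0.4636]
Step 2: x=[10.0269] v=[-0.9020]
Step 3: x=[9.7687] v=[-1.2912]
Step 4: x=[9.4467] v=[-1.6099]
Step 5: x=[9.0785] v=[-1.8408]
Step 6: x=[8.6842] v=[-1.9713]
Step 7: x=[8.2853] v=[-1.9943]
Step 8: x=[7.9036] v=[-1.9085]
Step 9: x=[7.5599] v=[-1.7186]
Step 10: x=[7.2729] v=[-1.4349]
Step 11: x=[7.0583] v=[-1.0730]
Step 12: x=[6.9278] v=[-0.6525]
Step 13: x=[6.8885] v=[-0.1964]
Step 14: x=[6.9426] v=[0.2704]
First v>=0 after going negative at step 14, time=2.8000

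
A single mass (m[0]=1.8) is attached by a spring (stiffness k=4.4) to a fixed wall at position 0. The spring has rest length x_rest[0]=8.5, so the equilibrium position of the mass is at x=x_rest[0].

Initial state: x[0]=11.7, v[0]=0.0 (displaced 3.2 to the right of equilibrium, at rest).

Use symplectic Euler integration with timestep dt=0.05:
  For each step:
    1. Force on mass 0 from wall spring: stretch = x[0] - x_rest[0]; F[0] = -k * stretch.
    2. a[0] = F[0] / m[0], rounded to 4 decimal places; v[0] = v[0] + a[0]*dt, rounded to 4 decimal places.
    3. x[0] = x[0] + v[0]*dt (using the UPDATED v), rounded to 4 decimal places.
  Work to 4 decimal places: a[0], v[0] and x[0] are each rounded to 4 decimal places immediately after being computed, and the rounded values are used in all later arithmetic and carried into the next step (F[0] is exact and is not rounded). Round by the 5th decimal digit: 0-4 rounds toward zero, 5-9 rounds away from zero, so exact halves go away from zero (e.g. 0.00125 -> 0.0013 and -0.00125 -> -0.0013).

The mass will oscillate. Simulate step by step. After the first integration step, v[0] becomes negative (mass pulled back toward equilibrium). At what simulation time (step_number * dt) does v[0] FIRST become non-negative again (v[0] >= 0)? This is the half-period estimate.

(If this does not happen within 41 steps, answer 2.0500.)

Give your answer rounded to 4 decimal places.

Answer: 2.0500

Derivation:
Step 0: x=[11.7000] v=[0.0000]
Step 1: x=[11.6804] v=[-0.3911]
Step 2: x=[11.6414] v=[-0.7798]
Step 3: x=[11.5832] v=[-1.1638]
Step 4: x=[11.5062] v=[-1.5406]
Step 5: x=[11.4108] v=[-1.9080]
Step 6: x=[11.2976] v=[-2.2638]
Step 7: x=[11.1673] v=[-2.6057]
Step 8: x=[11.0207] v=[-2.9317]
Step 9: x=[10.8587] v=[-3.2398]
Step 10: x=[10.6823] v=[-3.5281]
Step 11: x=[10.4926] v=[-3.7948]
Step 12: x=[10.2907] v=[-4.0383]
Step 13: x=[10.0778] v=[-4.2572]
Step 14: x=[9.8553] v=[-4.4500]
Step 15: x=[9.6245] v=[-4.6157]
Step 16: x=[9.3868] v=[-4.7531]
Step 17: x=[9.1437] v=[-4.8615]
Step 18: x=[8.8967] v=[-4.9402]
Step 19: x=[8.6473] v=[-4.9887]
Step 20: x=[8.3970] v=[-5.0067]
Step 21: x=[8.1473] v=[-4.9941]
Step 22: x=[7.8998] v=[-4.9510]
Step 23: x=[7.6559] v=[-4.8776]
Step 24: x=[7.4172] v=[-4.7744]
Step 25: x=[7.1851] v=[-4.6421]
Step 26: x=[6.9610] v=[-4.4814]
Step 27: x=[6.7463] v=[-4.2933]
Step 28: x=[6.5424] v=[-4.0790]
Step 29: x=[6.3504] v=[-3.8397]
Step 30: x=[6.1716] v=[-3.5770]
Step 31: x=[6.0070] v=[-3.2924]
Step 32: x=[5.8576] v=[-2.9877]
Step 33: x=[5.7244] v=[-2.6647]
Step 34: x=[5.6081] v=[-2.3255]
Step 35: x=[5.5095] v=[-1.9720]
Step 36: x=[5.4292] v=[-1.6065]
Step 37: x=[5.3676] v=[-1.2312]
Step 38: x=[5.3252] v=[-0.8484]
Step 39: x=[5.3022] v=[-0.4604]
Step 40: x=[5.2987] v=[-0.0696]
Step 41: x=[5.3148] v=[0.3217]
First v>=0 after going negative at step 41, time=2.0500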